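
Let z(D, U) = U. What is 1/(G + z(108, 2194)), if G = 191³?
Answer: 1/6970065 ≈ 1.4347e-7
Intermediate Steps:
G = 6967871
1/(G + z(108, 2194)) = 1/(6967871 + 2194) = 1/6970065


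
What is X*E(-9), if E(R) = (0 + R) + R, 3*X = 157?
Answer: -942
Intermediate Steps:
X = 157/3 (X = (⅓)*157 = 157/3 ≈ 52.333)
E(R) = 2*R (E(R) = R + R = 2*R)
X*E(-9) = 157*(2*(-9))/3 = (157/3)*(-18) = -942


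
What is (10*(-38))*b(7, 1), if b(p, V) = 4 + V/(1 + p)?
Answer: -3135/2 ≈ -1567.5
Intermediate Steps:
b(p, V) = 4 + V/(1 + p)
(10*(-38))*b(7, 1) = (10*(-38))*((4 + 1 + 4*7)/(1 + 7)) = -380*(4 + 1 + 28)/8 = -95*33/2 = -380*33/8 = -3135/2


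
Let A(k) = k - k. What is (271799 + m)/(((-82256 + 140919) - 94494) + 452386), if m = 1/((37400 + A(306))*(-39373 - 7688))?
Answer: 478388364438599/733170707577000 ≈ 0.65249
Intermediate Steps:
A(k) = 0
m = -1/1760081400 (m = 1/((37400 + 0)*(-39373 - 7688)) = 1/(37400*(-47061)) = 1/(-1760081400) = -1/1760081400 ≈ -5.6816e-10)
(271799 + m)/(((-82256 + 140919) - 94494) + 452386) = (271799 - 1/1760081400)/(((-82256 + 140919) - 94494) + 452386) = 478388364438599/(1760081400*((58663 - 94494) + 452386)) = 478388364438599/(1760081400*(-35831 + 452386)) = (478388364438599/1760081400)/416555 = (478388364438599/1760081400)*(1/416555) = 478388364438599/733170707577000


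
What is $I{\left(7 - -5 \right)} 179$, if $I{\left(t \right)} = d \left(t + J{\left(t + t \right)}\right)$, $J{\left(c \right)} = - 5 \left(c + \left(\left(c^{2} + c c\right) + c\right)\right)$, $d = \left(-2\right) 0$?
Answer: $0$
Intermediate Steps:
$d = 0$
$J{\left(c \right)} = - 10 c - 10 c^{2}$ ($J{\left(c \right)} = - 5 \left(c + \left(\left(c^{2} + c^{2}\right) + c\right)\right) = - 5 \left(c + \left(2 c^{2} + c\right)\right) = - 5 \left(c + \left(c + 2 c^{2}\right)\right) = - 5 \left(2 c + 2 c^{2}\right) = - 10 c - 10 c^{2}$)
$I{\left(t \right)} = 0$ ($I{\left(t \right)} = 0 \left(t - 10 \left(t + t\right) \left(1 + \left(t + t\right)\right)\right) = 0 \left(t - 10 \cdot 2 t \left(1 + 2 t\right)\right) = 0 \left(t - 20 t \left(1 + 2 t\right)\right) = 0$)
$I{\left(7 - -5 \right)} 179 = 0 \cdot 179 = 0$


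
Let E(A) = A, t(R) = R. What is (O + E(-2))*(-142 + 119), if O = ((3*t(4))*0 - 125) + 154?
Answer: -621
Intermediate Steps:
O = 29 (O = ((3*4)*0 - 125) + 154 = (12*0 - 125) + 154 = (0 - 125) + 154 = -125 + 154 = 29)
(O + E(-2))*(-142 + 119) = (29 - 2)*(-142 + 119) = 27*(-23) = -621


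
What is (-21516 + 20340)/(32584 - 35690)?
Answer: 588/1553 ≈ 0.37862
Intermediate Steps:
(-21516 + 20340)/(32584 - 35690) = -1176/(-3106) = -1176*(-1/3106) = 588/1553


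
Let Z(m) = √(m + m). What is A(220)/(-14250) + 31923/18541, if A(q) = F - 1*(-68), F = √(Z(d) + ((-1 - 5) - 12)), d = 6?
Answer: 226820981/132104625 - √(-18 + 2*√3)/14250 ≈ 1.717 - 0.00026755*I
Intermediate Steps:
Z(m) = √2*√m (Z(m) = √(2*m) = √2*√m)
F = √(-18 + 2*√3) (F = √(√2*√6 + ((-1 - 5) - 12)) = √(2*√3 + (-6 - 12)) = √(2*√3 - 18) = √(-18 + 2*√3) ≈ 3.8126*I)
A(q) = 68 + √(-18 + 2*√3) (A(q) = √(-18 + 2*√3) - 1*(-68) = √(-18 + 2*√3) + 68 = 68 + √(-18 + 2*√3))
A(220)/(-14250) + 31923/18541 = (68 + √(-18 + 2*√3))/(-14250) + 31923/18541 = (68 + √(-18 + 2*√3))*(-1/14250) + 31923*(1/18541) = (-34/7125 - √(-18 + 2*√3)/14250) + 31923/18541 = 226820981/132104625 - √(-18 + 2*√3)/14250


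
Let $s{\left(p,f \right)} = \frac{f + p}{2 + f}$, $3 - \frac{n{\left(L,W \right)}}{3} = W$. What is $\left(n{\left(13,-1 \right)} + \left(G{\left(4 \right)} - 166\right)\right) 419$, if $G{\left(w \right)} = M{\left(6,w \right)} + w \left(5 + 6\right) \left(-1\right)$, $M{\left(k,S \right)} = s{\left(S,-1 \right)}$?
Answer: $-81705$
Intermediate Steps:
$n{\left(L,W \right)} = 9 - 3 W$
$s{\left(p,f \right)} = \frac{f + p}{2 + f}$
$M{\left(k,S \right)} = -1 + S$ ($M{\left(k,S \right)} = \frac{-1 + S}{2 - 1} = \frac{-1 + S}{1} = 1 \left(-1 + S\right) = -1 + S$)
$G{\left(w \right)} = -1 - 10 w$ ($G{\left(w \right)} = \left(-1 + w\right) + w \left(5 + 6\right) \left(-1\right) = \left(-1 + w\right) + w 11 \left(-1\right) = \left(-1 + w\right) + 11 w \left(-1\right) = \left(-1 + w\right) - 11 w = -1 - 10 w$)
$\left(n{\left(13,-1 \right)} + \left(G{\left(4 \right)} - 166\right)\right) 419 = \left(\left(9 - -3\right) - 207\right) 419 = \left(\left(9 + 3\right) - 207\right) 419 = \left(12 - 207\right) 419 = \left(-195\right) 419 = -81705$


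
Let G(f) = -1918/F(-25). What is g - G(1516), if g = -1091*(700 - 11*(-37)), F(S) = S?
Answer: -30195343/25 ≈ -1.2078e+6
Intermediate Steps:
G(f) = 1918/25 (G(f) = -1918/(-25) = -1918*(-1/25) = 1918/25)
g = -1207737 (g = -1091*(700 + 407) = -1091*1107 = -1207737)
g - G(1516) = -1207737 - 1*1918/25 = -1207737 - 1918/25 = -30195343/25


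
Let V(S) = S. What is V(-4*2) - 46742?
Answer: -46750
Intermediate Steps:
V(-4*2) - 46742 = -4*2 - 46742 = -8 - 46742 = -46750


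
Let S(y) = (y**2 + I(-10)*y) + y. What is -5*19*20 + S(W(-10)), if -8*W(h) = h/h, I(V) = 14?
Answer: -121719/64 ≈ -1901.9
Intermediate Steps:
W(h) = -1/8 (W(h) = -h/(8*h) = -1/8*1 = -1/8)
S(y) = y**2 + 15*y (S(y) = (y**2 + 14*y) + y = y**2 + 15*y)
-5*19*20 + S(W(-10)) = -5*19*20 - (15 - 1/8)/8 = -95*20 - 1/8*119/8 = -1900 - 119/64 = -121719/64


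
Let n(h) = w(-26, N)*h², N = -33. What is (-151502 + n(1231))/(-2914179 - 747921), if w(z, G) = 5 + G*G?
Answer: -138137786/305175 ≈ -452.65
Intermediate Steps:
w(z, G) = 5 + G²
n(h) = 1094*h² (n(h) = (5 + (-33)²)*h² = (5 + 1089)*h² = 1094*h²)
(-151502 + n(1231))/(-2914179 - 747921) = (-151502 + 1094*1231²)/(-2914179 - 747921) = (-151502 + 1094*1515361)/(-3662100) = (-151502 + 1657804934)*(-1/3662100) = 1657653432*(-1/3662100) = -138137786/305175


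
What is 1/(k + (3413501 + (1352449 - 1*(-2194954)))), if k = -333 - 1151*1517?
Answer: 1/5214504 ≈ 1.9177e-7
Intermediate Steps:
k = -1746400 (k = -333 - 1746067 = -1746400)
1/(k + (3413501 + (1352449 - 1*(-2194954)))) = 1/(-1746400 + (3413501 + (1352449 - 1*(-2194954)))) = 1/(-1746400 + (3413501 + (1352449 + 2194954))) = 1/(-1746400 + (3413501 + 3547403)) = 1/(-1746400 + 6960904) = 1/5214504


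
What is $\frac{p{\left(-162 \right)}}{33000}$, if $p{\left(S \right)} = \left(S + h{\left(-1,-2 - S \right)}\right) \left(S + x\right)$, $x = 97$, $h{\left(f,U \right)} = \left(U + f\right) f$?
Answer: $\frac{1391}{2200} \approx 0.63227$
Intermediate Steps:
$h{\left(f,U \right)} = f \left(U + f\right)$
$p{\left(S \right)} = \left(3 + 2 S\right) \left(97 + S\right)$ ($p{\left(S \right)} = \left(S - \left(\left(-2 - S\right) - 1\right)\right) \left(S + 97\right) = \left(S - \left(-3 - S\right)\right) \left(97 + S\right) = \left(S + \left(3 + S\right)\right) \left(97 + S\right) = \left(3 + 2 S\right) \left(97 + S\right)$)
$\frac{p{\left(-162 \right)}}{33000} = \frac{291 + 2 \left(-162\right)^{2} + 197 \left(-162\right)}{33000} = \left(291 + 2 \cdot 26244 - 31914\right) \frac{1}{33000} = \left(291 + 52488 - 31914\right) \frac{1}{33000} = 20865 \cdot \frac{1}{33000} = \frac{1391}{2200}$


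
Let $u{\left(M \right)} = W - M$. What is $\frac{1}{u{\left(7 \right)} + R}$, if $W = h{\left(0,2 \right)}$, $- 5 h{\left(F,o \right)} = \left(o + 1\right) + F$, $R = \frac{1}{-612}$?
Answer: $- \frac{3060}{23261} \approx -0.13155$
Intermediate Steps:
$R = - \frac{1}{612} \approx -0.001634$
$h{\left(F,o \right)} = - \frac{1}{5} - \frac{F}{5} - \frac{o}{5}$ ($h{\left(F,o \right)} = - \frac{\left(o + 1\right) + F}{5} = - \frac{\left(1 + o\right) + F}{5} = - \frac{1 + F + o}{5} = - \frac{1}{5} - \frac{F}{5} - \frac{o}{5}$)
$W = - \frac{3}{5}$ ($W = - \frac{1}{5} - 0 - \frac{2}{5} = - \frac{1}{5} + 0 - \frac{2}{5} = - \frac{3}{5} \approx -0.6$)
$u{\left(M \right)} = - \frac{3}{5} - M$
$\frac{1}{u{\left(7 \right)} + R} = \frac{1}{\left(- \frac{3}{5} - 7\right) - \frac{1}{612}} = \frac{1}{- \frac{38}{5} - \frac{1}{612}} = \frac{1}{- \frac{23261}{3060}} = - \frac{3060}{23261}$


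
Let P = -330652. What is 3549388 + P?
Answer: 3218736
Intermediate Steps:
3549388 + P = 3549388 - 330652 = 3218736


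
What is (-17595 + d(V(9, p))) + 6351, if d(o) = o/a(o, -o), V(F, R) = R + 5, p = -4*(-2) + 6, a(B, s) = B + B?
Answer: -22487/2 ≈ -11244.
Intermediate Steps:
a(B, s) = 2*B
p = 14 (p = 8 + 6 = 14)
V(F, R) = 5 + R
d(o) = ½ (d(o) = o/((2*o)) = o*(1/(2*o)) = ½)
(-17595 + d(V(9, p))) + 6351 = (-17595 + ½) + 6351 = -35189/2 + 6351 = -22487/2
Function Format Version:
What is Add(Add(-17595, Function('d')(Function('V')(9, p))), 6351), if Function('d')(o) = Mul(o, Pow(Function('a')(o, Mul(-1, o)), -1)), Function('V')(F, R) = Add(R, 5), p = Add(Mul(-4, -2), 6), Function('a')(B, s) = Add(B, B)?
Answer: Rational(-22487, 2) ≈ -11244.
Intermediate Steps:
Function('a')(B, s) = Mul(2, B)
p = 14 (p = Add(8, 6) = 14)
Function('V')(F, R) = Add(5, R)
Function('d')(o) = Rational(1, 2) (Function('d')(o) = Mul(o, Pow(Mul(2, o), -1)) = Mul(o, Mul(Rational(1, 2), Pow(o, -1))) = Rational(1, 2))
Add(Add(-17595, Function('d')(Function('V')(9, p))), 6351) = Add(Add(-17595, Rational(1, 2)), 6351) = Add(Rational(-35189, 2), 6351) = Rational(-22487, 2)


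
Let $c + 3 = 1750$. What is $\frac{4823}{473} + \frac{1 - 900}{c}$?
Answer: $\frac{8000554}{826331} \approx 9.682$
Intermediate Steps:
$c = 1747$ ($c = -3 + 1750 = 1747$)
$\frac{4823}{473} + \frac{1 - 900}{c} = \frac{4823}{473} + \frac{1 - 900}{1747} = 4823 \cdot \frac{1}{473} + \left(1 - 900\right) \frac{1}{1747} = \frac{4823}{473} - \frac{899}{1747} = \frac{8000554}{826331}$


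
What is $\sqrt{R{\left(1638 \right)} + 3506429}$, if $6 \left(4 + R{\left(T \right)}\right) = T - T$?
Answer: $5 \sqrt{140257} \approx 1872.5$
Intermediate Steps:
$R{\left(T \right)} = -4$ ($R{\left(T \right)} = -4 + \frac{T - T}{6} = -4 + \frac{1}{6} \cdot 0 = -4 + 0 = -4$)
$\sqrt{R{\left(1638 \right)} + 3506429} = \sqrt{-4 + 3506429} = \sqrt{3506425} = 5 \sqrt{140257}$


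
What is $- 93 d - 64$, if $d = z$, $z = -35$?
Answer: $3191$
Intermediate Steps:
$d = -35$
$- 93 d - 64 = \left(-93\right) \left(-35\right) - 64 = 3255 - 64 = 3191$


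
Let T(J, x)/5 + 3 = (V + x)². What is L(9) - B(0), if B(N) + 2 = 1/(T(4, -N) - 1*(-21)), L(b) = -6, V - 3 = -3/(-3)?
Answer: -345/86 ≈ -4.0116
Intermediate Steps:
V = 4 (V = 3 - 3/(-3) = 3 - 3*(-⅓) = 3 + 1 = 4)
T(J, x) = -15 + 5*(4 + x)²
B(N) = -2 + 1/(6 + 5*(4 - N)²) (B(N) = -2 + 1/((-15 + 5*(4 - N)²) - 1*(-21)) = -2 + 1/((-15 + 5*(4 - N)²) + 21) = -2 + 1/(6 + 5*(4 - N)²))
L(9) - B(0) = -6 - (-11 - 10*(-4 + 0)²)/(6 + 5*(-4 + 0)²) = -6 - (-11 - 10*(-4)²)/(6 + 5*(-4)²) = -6 - (-11 - 10*16)/(6 + 5*16) = -6 - (-11 - 160)/(6 + 80) = -6 - (-171)/86 = -6 - 1*(-171/86) = -6 + 171/86 = -345/86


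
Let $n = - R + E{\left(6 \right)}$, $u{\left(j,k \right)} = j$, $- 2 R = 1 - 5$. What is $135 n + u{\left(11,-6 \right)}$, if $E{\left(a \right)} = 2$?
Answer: $11$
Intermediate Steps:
$R = 2$ ($R = - \frac{1 - 5}{2} = \left(- \frac{1}{2}\right) \left(-4\right) = 2$)
$n = 0$ ($n = \left(-1\right) 2 + 2 = -2 + 2 = 0$)
$135 n + u{\left(11,-6 \right)} = 135 \cdot 0 + 11 = 0 + 11 = 11$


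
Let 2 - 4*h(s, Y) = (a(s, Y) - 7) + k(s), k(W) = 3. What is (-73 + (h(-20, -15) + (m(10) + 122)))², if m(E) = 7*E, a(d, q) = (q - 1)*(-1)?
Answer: 54289/4 ≈ 13572.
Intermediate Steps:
a(d, q) = 1 - q (a(d, q) = (-1 + q)*(-1) = 1 - q)
h(s, Y) = 5/4 + Y/4 (h(s, Y) = ½ - (((1 - Y) - 7) + 3)/4 = ½ - ((-6 - Y) + 3)/4 = ½ - (-3 - Y)/4 = ½ + (¾ + Y/4) = 5/4 + Y/4)
(-73 + (h(-20, -15) + (m(10) + 122)))² = (-73 + ((5/4 + (¼)*(-15)) + (7*10 + 122)))² = (-73 + ((5/4 - 15/4) + (70 + 122)))² = (-73 + (-5/2 + 192))² = (-73 + 379/2)² = (233/2)² = 54289/4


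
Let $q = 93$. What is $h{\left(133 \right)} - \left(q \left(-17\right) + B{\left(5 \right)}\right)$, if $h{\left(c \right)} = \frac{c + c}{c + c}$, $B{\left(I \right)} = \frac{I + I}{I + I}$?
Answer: $1581$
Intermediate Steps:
$B{\left(I \right)} = 1$ ($B{\left(I \right)} = \frac{2 I}{2 I} = 2 I \frac{1}{2 I} = 1$)
$h{\left(c \right)} = 1$ ($h{\left(c \right)} = \frac{2 c}{2 c} = 2 c \frac{1}{2 c} = 1$)
$h{\left(133 \right)} - \left(q \left(-17\right) + B{\left(5 \right)}\right) = 1 - \left(93 \left(-17\right) + 1\right) = 1 - \left(-1581 + 1\right) = 1 - -1580 = 1 + 1580 = 1581$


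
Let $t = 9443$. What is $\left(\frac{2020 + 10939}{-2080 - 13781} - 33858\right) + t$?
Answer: $- \frac{387259274}{15861} \approx -24416.0$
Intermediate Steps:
$\left(\frac{2020 + 10939}{-2080 - 13781} - 33858\right) + t = \left(\frac{2020 + 10939}{-2080 - 13781} - 33858\right) + 9443 = \left(\frac{12959}{-15861} - 33858\right) + 9443 = \left(12959 \left(- \frac{1}{15861}\right) - 33858\right) + 9443 = \left(- \frac{12959}{15861} - 33858\right) + 9443 = - \frac{537034697}{15861} + 9443 = - \frac{387259274}{15861}$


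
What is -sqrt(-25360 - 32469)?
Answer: -I*sqrt(57829) ≈ -240.48*I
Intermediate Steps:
-sqrt(-25360 - 32469) = -sqrt(-57829) = -I*sqrt(57829)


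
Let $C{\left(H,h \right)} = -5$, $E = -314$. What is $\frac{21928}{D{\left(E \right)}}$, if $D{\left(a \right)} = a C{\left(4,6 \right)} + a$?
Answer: $\frac{2741}{157} \approx 17.459$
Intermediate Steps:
$D{\left(a \right)} = - 4 a$ ($D{\left(a \right)} = a \left(-5\right) + a = - 5 a + a = - 4 a$)
$\frac{21928}{D{\left(E \right)}} = \frac{21928}{\left(-4\right) \left(-314\right)} = \frac{21928}{1256} = 21928 \cdot \frac{1}{1256} = \frac{2741}{157}$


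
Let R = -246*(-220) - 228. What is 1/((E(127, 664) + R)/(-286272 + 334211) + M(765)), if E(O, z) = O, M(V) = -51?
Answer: -47939/2390870 ≈ -0.020051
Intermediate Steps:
R = 53892 (R = 54120 - 228 = 53892)
1/((E(127, 664) + R)/(-286272 + 334211) + M(765)) = 1/((127 + 53892)/(-286272 + 334211) - 51) = 1/(54019/47939 - 51) = 1/(-2390870/47939) = -47939/2390870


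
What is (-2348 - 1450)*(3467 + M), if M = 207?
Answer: -13953852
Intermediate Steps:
(-2348 - 1450)*(3467 + M) = (-2348 - 1450)*(3467 + 207) = -3798*3674 = -13953852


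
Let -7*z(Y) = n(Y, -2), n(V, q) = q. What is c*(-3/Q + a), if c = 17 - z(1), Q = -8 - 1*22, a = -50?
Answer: -58383/70 ≈ -834.04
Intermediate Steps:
z(Y) = 2/7 (z(Y) = -1/7*(-2) = 2/7)
Q = -30 (Q = -8 - 22 = -30)
c = 117/7 (c = 17 - 1*2/7 = 17 - 2/7 = 117/7 ≈ 16.714)
c*(-3/Q + a) = 117*(-3/(-30) - 50)/7 = 117*(-3*(-1/30) - 50)/7 = 117*(1/10 - 50)/7 = (117/7)*(-499/10) = -58383/70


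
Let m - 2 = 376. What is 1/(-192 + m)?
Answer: 1/186 ≈ 0.0053763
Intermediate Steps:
m = 378 (m = 2 + 376 = 378)
1/(-192 + m) = 1/(-192 + 378) = 1/186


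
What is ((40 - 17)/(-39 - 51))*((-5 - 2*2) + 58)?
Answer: -1127/90 ≈ -12.522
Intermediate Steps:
((40 - 17)/(-39 - 51))*((-5 - 2*2) + 58) = (23/(-90))*((-5 - 4) + 58) = (23*(-1/90))*(-9 + 58) = -23/90*49 = -1127/90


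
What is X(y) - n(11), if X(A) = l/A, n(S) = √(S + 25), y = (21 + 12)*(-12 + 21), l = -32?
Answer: -1814/297 ≈ -6.1077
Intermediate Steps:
y = 297 (y = 33*9 = 297)
n(S) = √(25 + S)
X(A) = -32/A
X(y) - n(11) = -32/297 - √(25 + 11) = -32*1/297 - √36 = -32/297 - 1*6 = -32/297 - 6 = -1814/297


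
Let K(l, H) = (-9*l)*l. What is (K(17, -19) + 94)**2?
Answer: 6285049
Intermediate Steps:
K(l, H) = -9*l**2
(K(17, -19) + 94)**2 = (-9*17**2 + 94)**2 = (-9*289 + 94)**2 = (-2601 + 94)**2 = (-2507)**2 = 6285049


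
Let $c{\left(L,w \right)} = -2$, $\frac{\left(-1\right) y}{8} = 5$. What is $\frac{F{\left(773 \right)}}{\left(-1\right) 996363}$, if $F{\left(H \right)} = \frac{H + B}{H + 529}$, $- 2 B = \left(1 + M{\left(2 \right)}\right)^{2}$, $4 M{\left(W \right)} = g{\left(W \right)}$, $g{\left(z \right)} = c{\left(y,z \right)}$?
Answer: $- \frac{229}{384374704} \approx -5.9577 \cdot 10^{-7}$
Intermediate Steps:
$y = -40$ ($y = \left(-8\right) 5 = -40$)
$g{\left(z \right)} = -2$
$M{\left(W \right)} = - \frac{1}{2}$ ($M{\left(W \right)} = \frac{1}{4} \left(-2\right) = - \frac{1}{2}$)
$B = - \frac{1}{8}$ ($B = - \frac{\left(1 - \frac{1}{2}\right)^{2}}{2} = - \frac{1}{2 \cdot 4} = \left(- \frac{1}{2}\right) \frac{1}{4} = - \frac{1}{8} \approx -0.125$)
$F{\left(H \right)} = \frac{- \frac{1}{8} + H}{529 + H}$ ($F{\left(H \right)} = \frac{H - \frac{1}{8}}{H + 529} = \frac{- \frac{1}{8} + H}{529 + H}$)
$\frac{F{\left(773 \right)}}{\left(-1\right) 996363} = \frac{\frac{1}{529 + 773} \left(- \frac{1}{8} + 773\right)}{\left(-1\right) 996363} = \frac{\frac{1}{1302} \cdot \frac{6183}{8}}{-996363} = \frac{1}{1302} \cdot \frac{6183}{8} \left(- \frac{1}{996363}\right) = \frac{2061}{3472} \left(- \frac{1}{996363}\right) = - \frac{229}{384374704}$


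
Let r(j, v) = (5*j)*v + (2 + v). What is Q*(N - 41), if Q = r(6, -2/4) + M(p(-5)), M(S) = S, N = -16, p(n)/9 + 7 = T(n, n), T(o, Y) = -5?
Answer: 13851/2 ≈ 6925.5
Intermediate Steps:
p(n) = -108 (p(n) = -63 + 9*(-5) = -63 - 45 = -108)
r(j, v) = 2 + v + 5*j*v (r(j, v) = 5*j*v + (2 + v) = 2 + v + 5*j*v)
Q = -243/2 (Q = (2 - 2/4 + 5*6*(-2/4)) - 108 = (2 - 2*¼ + 5*6*(-2*¼)) - 108 = (2 - ½ + 5*6*(-½)) - 108 = (2 - ½ - 15) - 108 = -27/2 - 108 = -243/2 ≈ -121.50)
Q*(N - 41) = -243*(-16 - 41)/2 = -243/2*(-57) = 13851/2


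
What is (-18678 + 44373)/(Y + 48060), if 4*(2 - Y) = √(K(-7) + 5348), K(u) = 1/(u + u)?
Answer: 55325898432/103486006837 + 61668*√116466/103486006837 ≈ 0.53483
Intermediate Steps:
K(u) = 1/(2*u)
Y = 2 - 3*√116466/56 (Y = 2 - √((½)/(-7) + 5348)/4 = 2 - √((½)*(-⅐) + 5348)/4 = 2 - √(-1/14 + 5348)/4 = 2 - 3*√116466/56 ≈ -16.282)
(-18678 + 44373)/(Y + 48060) = (-18678 + 44373)/((2 - 3*√116466/56) + 48060) = 25695/(48062 - 3*√116466/56)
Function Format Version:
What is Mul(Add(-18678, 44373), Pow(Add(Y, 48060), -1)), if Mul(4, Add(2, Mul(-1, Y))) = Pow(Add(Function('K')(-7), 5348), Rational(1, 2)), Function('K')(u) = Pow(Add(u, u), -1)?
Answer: Add(Rational(55325898432, 103486006837), Mul(Rational(61668, 103486006837), Pow(116466, Rational(1, 2)))) ≈ 0.53483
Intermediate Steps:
Function('K')(u) = Mul(Rational(1, 2), Pow(u, -1)) (Function('K')(u) = Pow(Mul(2, u), -1) = Mul(Rational(1, 2), Pow(u, -1)))
Y = Add(2, Mul(Rational(-3, 56), Pow(116466, Rational(1, 2)))) (Y = Add(2, Mul(Rational(-1, 4), Pow(Add(Mul(Rational(1, 2), Pow(-7, -1)), 5348), Rational(1, 2)))) = Add(2, Mul(Rational(-1, 4), Pow(Add(Mul(Rational(1, 2), Rational(-1, 7)), 5348), Rational(1, 2)))) = Add(2, Mul(Rational(-1, 4), Pow(Add(Rational(-1, 14), 5348), Rational(1, 2)))) = Add(2, Mul(Rational(-1, 4), Pow(Rational(74871, 14), Rational(1, 2)))) = Add(2, Mul(Rational(-1, 4), Mul(Rational(3, 14), Pow(116466, Rational(1, 2))))) = Add(2, Mul(Rational(-3, 56), Pow(116466, Rational(1, 2)))) ≈ -16.282)
Mul(Add(-18678, 44373), Pow(Add(Y, 48060), -1)) = Mul(Add(-18678, 44373), Pow(Add(Add(2, Mul(Rational(-3, 56), Pow(116466, Rational(1, 2)))), 48060), -1)) = Mul(25695, Pow(Add(48062, Mul(Rational(-3, 56), Pow(116466, Rational(1, 2)))), -1))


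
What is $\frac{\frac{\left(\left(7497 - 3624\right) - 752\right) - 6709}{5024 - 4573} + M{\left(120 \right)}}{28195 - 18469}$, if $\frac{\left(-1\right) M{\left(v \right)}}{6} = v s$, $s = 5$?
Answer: $- \frac{271198}{731071} \approx -0.37096$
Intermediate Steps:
$M{\left(v \right)} = - 30 v$ ($M{\left(v \right)} = - 6 v 5 = - 6 \cdot 5 v = - 30 v$)
$\frac{\frac{\left(\left(7497 - 3624\right) - 752\right) - 6709}{5024 - 4573} + M{\left(120 \right)}}{28195 - 18469} = \frac{\frac{\left(\left(7497 - 3624\right) - 752\right) - 6709}{5024 - 4573} - 3600}{28195 - 18469} = \frac{\frac{\left(3873 - 752\right) - 6709}{451} - 3600}{9726} = \left(\left(3121 - 6709\right) \frac{1}{451} - 3600\right) \frac{1}{9726} = \left(\left(-3588\right) \frac{1}{451} - 3600\right) \frac{1}{9726} = \left(- \frac{3588}{451} - 3600\right) \frac{1}{9726} = \left(- \frac{1627188}{451}\right) \frac{1}{9726} = - \frac{271198}{731071}$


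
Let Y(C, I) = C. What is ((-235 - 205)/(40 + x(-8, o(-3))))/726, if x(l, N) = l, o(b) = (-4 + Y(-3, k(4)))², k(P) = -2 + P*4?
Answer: -5/264 ≈ -0.018939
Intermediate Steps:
k(P) = -2 + 4*P
o(b) = 49 (o(b) = (-4 - 3)² = (-7)² = 49)
((-235 - 205)/(40 + x(-8, o(-3))))/726 = ((-235 - 205)/(40 - 8))/726 = -440/32*(1/726) = -440*1/32*(1/726) = -55/4*1/726 = -5/264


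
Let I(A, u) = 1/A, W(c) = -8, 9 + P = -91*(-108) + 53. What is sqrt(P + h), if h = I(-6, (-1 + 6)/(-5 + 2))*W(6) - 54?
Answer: sqrt(88374)/3 ≈ 99.093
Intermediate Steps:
P = 9872 (P = -9 + (-91*(-108) + 53) = -9 + (9828 + 53) = -9 + 9881 = 9872)
h = -158/3 (h = -8/(-6) - 54 = -1/6*(-8) - 54 = 4/3 - 54 = -158/3 ≈ -52.667)
sqrt(P + h) = sqrt(9872 - 158/3) = sqrt(29458/3) = sqrt(88374)/3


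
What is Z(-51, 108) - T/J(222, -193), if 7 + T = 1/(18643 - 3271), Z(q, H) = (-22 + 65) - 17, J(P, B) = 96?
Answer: 38476115/1475712 ≈ 26.073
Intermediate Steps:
Z(q, H) = 26 (Z(q, H) = 43 - 17 = 26)
T = -107603/15372 (T = -7 + 1/(18643 - 3271) = -7 + 1/15372 = -107603/15372 ≈ -6.9999)
Z(-51, 108) - T/J(222, -193) = 26 - (-107603)/(15372*96) = 26 - 1*(-107603/1475712) = 26 + 107603/1475712 = 38476115/1475712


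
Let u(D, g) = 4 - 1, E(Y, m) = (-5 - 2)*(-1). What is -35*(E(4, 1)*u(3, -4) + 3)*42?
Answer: -35280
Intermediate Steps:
E(Y, m) = 7 (E(Y, m) = -7*(-1) = 7)
u(D, g) = 3
-35*(E(4, 1)*u(3, -4) + 3)*42 = -35*(7*3 + 3)*42 = -35*(21 + 3)*42 = -35*24*42 = -840*42 = -35280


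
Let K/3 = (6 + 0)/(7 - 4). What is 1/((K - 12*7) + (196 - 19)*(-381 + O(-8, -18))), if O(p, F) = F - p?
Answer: -1/69285 ≈ -1.4433e-5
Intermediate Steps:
K = 6 (K = 3*((6 + 0)/(7 - 4)) = 3*(6/3) = 3*(6*(1/3)) = 3*2 = 6)
1/((K - 12*7) + (196 - 19)*(-381 + O(-8, -18))) = 1/((6 - 12*7) + (196 - 19)*(-381 + (-18 - 1*(-8)))) = 1/((6 - 84) + 177*(-381 + (-18 + 8))) = 1/(-78 + 177*(-381 - 10)) = 1/(-78 + 177*(-391)) = 1/(-78 - 69207) = 1/(-69285) = -1/69285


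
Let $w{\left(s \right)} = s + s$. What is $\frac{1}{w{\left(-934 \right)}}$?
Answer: $- \frac{1}{1868} \approx -0.00053533$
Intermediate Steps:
$w{\left(s \right)} = 2 s$
$\frac{1}{w{\left(-934 \right)}} = \frac{1}{2 \left(-934\right)} = \frac{1}{-1868} = - \frac{1}{1868}$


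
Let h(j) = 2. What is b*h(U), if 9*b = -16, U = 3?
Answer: -32/9 ≈ -3.5556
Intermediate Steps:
b = -16/9 (b = (⅑)*(-16) = -16/9 ≈ -1.7778)
b*h(U) = -16/9*2 = -32/9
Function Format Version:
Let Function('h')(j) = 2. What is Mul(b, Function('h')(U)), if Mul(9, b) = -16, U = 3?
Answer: Rational(-32, 9) ≈ -3.5556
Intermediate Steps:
b = Rational(-16, 9) (b = Mul(Rational(1, 9), -16) = Rational(-16, 9) ≈ -1.7778)
Mul(b, Function('h')(U)) = Mul(Rational(-16, 9), 2) = Rational(-32, 9)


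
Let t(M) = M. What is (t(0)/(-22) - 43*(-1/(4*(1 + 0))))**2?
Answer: 1849/16 ≈ 115.56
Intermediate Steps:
(t(0)/(-22) - 43*(-1/(4*(1 + 0))))**2 = (0/(-22) - 43*(-1/(4*(1 + 0))))**2 = (0*(-1/22) - 43/(1*(-4)))**2 = (0 - 43/(-4))**2 = (0 - 43*(-1/4))**2 = (0 + 43/4)**2 = (43/4)**2 = 1849/16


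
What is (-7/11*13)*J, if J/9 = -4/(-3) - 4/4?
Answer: -273/11 ≈ -24.818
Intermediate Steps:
J = 3 (J = 9*(-4/(-3) - 4/4) = 9*(-4*(-⅓) - 4*¼) = 9*(4/3 - 1) = 9*(⅓) = 3)
(-7/11*13)*J = (-7/11*13)*3 = (-7*1/11*13)*3 = -7/11*13*3 = -91/11*3 = -273/11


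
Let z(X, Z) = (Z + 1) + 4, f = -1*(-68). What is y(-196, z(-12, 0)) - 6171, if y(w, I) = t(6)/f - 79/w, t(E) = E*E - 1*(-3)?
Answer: -10279259/1666 ≈ -6170.0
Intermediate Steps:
t(E) = 3 + E² (t(E) = E² + 3 = 3 + E²)
f = 68
z(X, Z) = 5 + Z (z(X, Z) = (1 + Z) + 4 = 5 + Z)
y(w, I) = 39/68 - 79/w (y(w, I) = (3 + 6²)/68 - 79/w = (3 + 36)*(1/68) - 79/w = 39*(1/68) - 79/w = 39/68 - 79/w)
y(-196, z(-12, 0)) - 6171 = (39/68 - 79/(-196)) - 6171 = (39/68 - 79*(-1/196)) - 6171 = (39/68 + 79/196) - 6171 = 1627/1666 - 6171 = -10279259/1666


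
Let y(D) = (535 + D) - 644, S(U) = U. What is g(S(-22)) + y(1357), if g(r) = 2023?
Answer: 3271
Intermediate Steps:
y(D) = -109 + D
g(S(-22)) + y(1357) = 2023 + (-109 + 1357) = 2023 + 1248 = 3271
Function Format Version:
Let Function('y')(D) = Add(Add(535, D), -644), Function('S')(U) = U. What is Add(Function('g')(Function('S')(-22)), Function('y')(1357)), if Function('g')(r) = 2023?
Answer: 3271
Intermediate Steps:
Function('y')(D) = Add(-109, D)
Add(Function('g')(Function('S')(-22)), Function('y')(1357)) = Add(2023, Add(-109, 1357)) = Add(2023, 1248) = 3271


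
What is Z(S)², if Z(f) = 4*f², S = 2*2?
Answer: 4096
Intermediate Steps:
S = 4
Z(S)² = (4*4²)² = (4*16)² = 64² = 4096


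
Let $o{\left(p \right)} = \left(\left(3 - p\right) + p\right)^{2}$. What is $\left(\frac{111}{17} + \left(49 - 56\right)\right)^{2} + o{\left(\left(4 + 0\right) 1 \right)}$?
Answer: $\frac{2665}{289} \approx 9.2215$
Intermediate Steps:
$o{\left(p \right)} = 9$ ($o{\left(p \right)} = 3^{2} = 9$)
$\left(\frac{111}{17} + \left(49 - 56\right)\right)^{2} + o{\left(\left(4 + 0\right) 1 \right)} = \left(\frac{111}{17} + \left(49 - 56\right)\right)^{2} + 9 = \left(111 \cdot \frac{1}{17} + \left(49 - 56\right)\right)^{2} + 9 = \left(\frac{111}{17} - 7\right)^{2} + 9 = \left(- \frac{8}{17}\right)^{2} + 9 = \frac{64}{289} + 9 = \frac{2665}{289}$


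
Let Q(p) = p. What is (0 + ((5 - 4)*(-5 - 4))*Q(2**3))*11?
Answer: -792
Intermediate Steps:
(0 + ((5 - 4)*(-5 - 4))*Q(2**3))*11 = (0 + ((5 - 4)*(-5 - 4))*2**3)*11 = (0 + (1*(-9))*8)*11 = (0 - 9*8)*11 = (0 - 72)*11 = -72*11 = -792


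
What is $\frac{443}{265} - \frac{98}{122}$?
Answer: $\frac{14038}{16165} \approx 0.86842$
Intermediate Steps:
$\frac{443}{265} - \frac{98}{122} = 443 \cdot \frac{1}{265} - \frac{49}{61} = \frac{443}{265} - \frac{49}{61} = \frac{14038}{16165}$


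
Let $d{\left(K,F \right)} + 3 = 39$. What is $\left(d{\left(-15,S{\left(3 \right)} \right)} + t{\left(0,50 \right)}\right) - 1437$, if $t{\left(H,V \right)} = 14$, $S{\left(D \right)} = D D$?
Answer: $-1387$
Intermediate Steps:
$S{\left(D \right)} = D^{2}$
$d{\left(K,F \right)} = 36$ ($d{\left(K,F \right)} = -3 + 39 = 36$)
$\left(d{\left(-15,S{\left(3 \right)} \right)} + t{\left(0,50 \right)}\right) - 1437 = \left(36 + 14\right) - 1437 = 50 - 1437 = -1387$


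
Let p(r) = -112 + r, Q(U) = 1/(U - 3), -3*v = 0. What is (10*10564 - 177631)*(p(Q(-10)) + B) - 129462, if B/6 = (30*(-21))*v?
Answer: 103207881/13 ≈ 7.9391e+6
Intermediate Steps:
v = 0 (v = -1/3*0 = 0)
Q(U) = 1/(-3 + U)
B = 0 (B = 6*((30*(-21))*0) = 6*(-630*0) = 6*0 = 0)
(10*10564 - 177631)*(p(Q(-10)) + B) - 129462 = (10*10564 - 177631)*((-112 + 1/(-3 - 10)) + 0) - 129462 = (105640 - 177631)*((-112 + 1/(-13)) + 0) - 129462 = -71991*((-112 - 1/13) + 0) - 129462 = -71991*(-1457/13 + 0) - 129462 = -71991*(-1457/13) - 129462 = 104890887/13 - 129462 = 103207881/13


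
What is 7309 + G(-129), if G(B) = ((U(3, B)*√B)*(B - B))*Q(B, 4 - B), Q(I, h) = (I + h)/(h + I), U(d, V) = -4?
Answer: 7309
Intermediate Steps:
Q(I, h) = 1 (Q(I, h) = (I + h)/(I + h) = 1)
G(B) = 0 (G(B) = ((-4*√B)*(B - B))*1 = (-4*√B*0)*1 = 0*1 = 0)
7309 + G(-129) = 7309 + 0 = 7309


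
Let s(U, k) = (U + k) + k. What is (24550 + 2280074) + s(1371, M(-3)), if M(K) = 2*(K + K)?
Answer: 2305971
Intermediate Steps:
M(K) = 4*K (M(K) = 2*(2*K) = 4*K)
s(U, k) = U + 2*k
(24550 + 2280074) + s(1371, M(-3)) = (24550 + 2280074) + (1371 + 2*(4*(-3))) = 2304624 + (1371 + 2*(-12)) = 2304624 + (1371 - 24) = 2304624 + 1347 = 2305971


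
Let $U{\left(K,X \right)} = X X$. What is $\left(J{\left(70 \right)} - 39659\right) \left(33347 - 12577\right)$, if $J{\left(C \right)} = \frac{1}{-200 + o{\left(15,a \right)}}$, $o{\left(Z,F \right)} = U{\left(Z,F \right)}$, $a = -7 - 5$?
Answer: $- \frac{23064098425}{28} \approx -8.2372 \cdot 10^{8}$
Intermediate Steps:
$a = -12$
$U{\left(K,X \right)} = X^{2}$
$o{\left(Z,F \right)} = F^{2}$
$J{\left(C \right)} = - \frac{1}{56}$ ($J{\left(C \right)} = \frac{1}{-200 + \left(-12\right)^{2}} = \frac{1}{-200 + 144} = \frac{1}{-56} = - \frac{1}{56}$)
$\left(J{\left(70 \right)} - 39659\right) \left(33347 - 12577\right) = \left(- \frac{1}{56} - 39659\right) \left(33347 - 12577\right) = \left(- \frac{2220905}{56}\right) 20770 = - \frac{23064098425}{28}$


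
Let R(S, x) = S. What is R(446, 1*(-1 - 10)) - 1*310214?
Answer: -309768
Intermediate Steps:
R(446, 1*(-1 - 10)) - 1*310214 = 446 - 1*310214 = 446 - 310214 = -309768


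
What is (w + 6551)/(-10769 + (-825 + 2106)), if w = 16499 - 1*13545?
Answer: -9505/9488 ≈ -1.0018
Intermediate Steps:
w = 2954 (w = 16499 - 13545 = 2954)
(w + 6551)/(-10769 + (-825 + 2106)) = (2954 + 6551)/(-10769 + (-825 + 2106)) = 9505/(-10769 + 1281) = 9505/(-9488) = 9505*(-1/9488) = -9505/9488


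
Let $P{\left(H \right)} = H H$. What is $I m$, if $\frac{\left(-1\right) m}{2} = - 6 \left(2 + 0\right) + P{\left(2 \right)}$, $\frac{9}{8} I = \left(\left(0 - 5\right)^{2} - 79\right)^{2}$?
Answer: $41472$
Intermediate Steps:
$P{\left(H \right)} = H^{2}$
$I = 2592$ ($I = \frac{8 \left(\left(0 - 5\right)^{2} - 79\right)^{2}}{9} = \frac{8 \left(\left(-5\right)^{2} - 79\right)^{2}}{9} = \frac{8 \left(25 - 79\right)^{2}}{9} = \frac{8 \left(-54\right)^{2}}{9} = \frac{8}{9} \cdot 2916 = 2592$)
$m = 16$ ($m = - 2 \left(- 6 \left(2 + 0\right) + 2^{2}\right) = - 2 \left(\left(-6\right) 2 + 4\right) = - 2 \left(-12 + 4\right) = \left(-2\right) \left(-8\right) = 16$)
$I m = 2592 \cdot 16 = 41472$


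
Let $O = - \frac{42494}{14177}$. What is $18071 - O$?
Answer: $\frac{256235061}{14177} \approx 18074.0$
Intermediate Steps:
$O = - \frac{42494}{14177}$ ($O = \left(-42494\right) \frac{1}{14177} = - \frac{42494}{14177} \approx -2.9974$)
$18071 - O = 18071 - - \frac{42494}{14177} = 18071 + \frac{42494}{14177} = \frac{256235061}{14177}$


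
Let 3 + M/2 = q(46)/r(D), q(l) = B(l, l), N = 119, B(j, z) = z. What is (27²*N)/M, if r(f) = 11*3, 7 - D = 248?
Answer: -2862783/106 ≈ -27007.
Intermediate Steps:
D = -241 (D = 7 - 1*248 = 7 - 248 = -241)
r(f) = 33
q(l) = l
M = -106/33 (M = -6 + 2*(46/33) = -6 + 92/33 = -106/33 ≈ -3.2121)
(27²*N)/M = (27²*119)/(-106/33) = (729*119)*(-33/106) = 86751*(-33/106) = -2862783/106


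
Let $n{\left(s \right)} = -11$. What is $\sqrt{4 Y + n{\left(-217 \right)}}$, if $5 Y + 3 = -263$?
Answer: $\frac{i \sqrt{5595}}{5} \approx 14.96 i$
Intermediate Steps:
$Y = - \frac{266}{5}$ ($Y = - \frac{3}{5} + \frac{1}{5} \left(-263\right) = - \frac{3}{5} - \frac{263}{5} = - \frac{266}{5} \approx -53.2$)
$\sqrt{4 Y + n{\left(-217 \right)}} = \sqrt{4 \left(- \frac{266}{5}\right) - 11} = \sqrt{- \frac{1064}{5} - 11} = \sqrt{- \frac{1119}{5}} = \frac{i \sqrt{5595}}{5}$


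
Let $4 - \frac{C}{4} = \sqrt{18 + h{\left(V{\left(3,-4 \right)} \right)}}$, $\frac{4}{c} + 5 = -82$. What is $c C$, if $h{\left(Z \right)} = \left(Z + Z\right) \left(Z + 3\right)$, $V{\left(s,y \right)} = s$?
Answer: $- \frac{64}{87} + \frac{16 \sqrt{6}}{29} \approx 0.61581$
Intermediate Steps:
$c = - \frac{4}{87}$ ($c = \frac{4}{-5 - 82} = \frac{4}{-87} = 4 \left(- \frac{1}{87}\right) = - \frac{4}{87} \approx -0.045977$)
$h{\left(Z \right)} = 2 Z \left(3 + Z\right)$
$C = 16 - 12 \sqrt{6}$ ($C = 16 - 4 \sqrt{18 + 2 \cdot 3 \left(3 + 3\right)} = 16 - 4 \sqrt{18 + 2 \cdot 3 \cdot 6} = 16 - 4 \sqrt{18 + 36} = 16 - 4 \sqrt{54} = 16 - 4 \cdot 3 \sqrt{6} = 16 - 12 \sqrt{6} \approx -13.394$)
$c C = - \frac{4 \left(16 - 12 \sqrt{6}\right)}{87} = - \frac{64}{87} + \frac{16 \sqrt{6}}{29}$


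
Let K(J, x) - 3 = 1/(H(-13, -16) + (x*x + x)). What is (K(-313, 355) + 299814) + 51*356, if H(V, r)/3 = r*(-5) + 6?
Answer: 40267464775/126638 ≈ 3.1797e+5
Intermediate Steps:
H(V, r) = 18 - 15*r (H(V, r) = 3*(r*(-5) + 6) = 3*(-5*r + 6) = 3*(6 - 5*r) = 18 - 15*r)
K(J, x) = 3 + 1/(258 + x + x²) (K(J, x) = 3 + 1/((18 - 15*(-16)) + (x*x + x)) = 3 + 1/((18 + 240) + (x² + x)) = 3 + 1/(258 + (x + x²)) = 3 + 1/(258 + x + x²))
(K(-313, 355) + 299814) + 51*356 = ((775 + 3*355 + 3*355²)/(258 + 355 + 355²) + 299814) + 51*356 = ((775 + 1065 + 3*126025)/(258 + 355 + 126025) + 299814) + 18156 = ((775 + 1065 + 378075)/126638 + 299814) + 18156 = ((1/126638)*379915 + 299814) + 18156 = (379915/126638 + 299814) + 18156 = 37968225247/126638 + 18156 = 40267464775/126638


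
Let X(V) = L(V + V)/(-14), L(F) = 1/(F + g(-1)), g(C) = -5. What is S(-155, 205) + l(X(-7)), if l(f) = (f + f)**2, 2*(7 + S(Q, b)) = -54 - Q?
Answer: 1538945/35378 ≈ 43.500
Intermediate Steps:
S(Q, b) = -34 - Q/2 (S(Q, b) = -7 + (-54 - Q)/2 = -7 + (-27 - Q/2) = -34 - Q/2)
L(F) = 1/(-5 + F) (L(F) = 1/(F - 5) = 1/(-5 + F))
X(V) = -1/(14*(-5 + 2*V)) (X(V) = 1/((-5 + (V + V))*(-14)) = -1/14/(-5 + 2*V) = -1/(14*(-5 + 2*V)))
l(f) = 4*f**2 (l(f) = (2*f)**2 = 4*f**2)
S(-155, 205) + l(X(-7)) = (-34 - 1/2*(-155)) + 4*(-1/(-70 + 28*(-7)))**2 = (-34 + 155/2) + 4*(-1/(-70 - 196))**2 = 87/2 + 4*(-1/(-266))**2 = 87/2 + 4*(-1*(-1/266))**2 = 87/2 + 4*(1/266)**2 = 87/2 + 4*(1/70756) = 87/2 + 1/17689 = 1538945/35378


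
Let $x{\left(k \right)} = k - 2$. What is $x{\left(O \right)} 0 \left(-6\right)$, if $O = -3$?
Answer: $0$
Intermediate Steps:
$x{\left(k \right)} = -2 + k$ ($x{\left(k \right)} = k - 2 = -2 + k$)
$x{\left(O \right)} 0 \left(-6\right) = \left(-2 - 3\right) 0 \left(-6\right) = \left(-5\right) 0 \left(-6\right) = 0 \left(-6\right) = 0$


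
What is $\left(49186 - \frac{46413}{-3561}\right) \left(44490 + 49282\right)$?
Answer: $\frac{5476214752316}{1187} \approx 4.6135 \cdot 10^{9}$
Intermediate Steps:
$\left(49186 - \frac{46413}{-3561}\right) \left(44490 + 49282\right) = \left(49186 - - \frac{15471}{1187}\right) 93772 = \left(49186 + \frac{15471}{1187}\right) 93772 = \frac{58399253}{1187} \cdot 93772 = \frac{5476214752316}{1187}$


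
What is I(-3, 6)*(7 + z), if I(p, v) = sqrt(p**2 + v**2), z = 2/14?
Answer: 150*sqrt(5)/7 ≈ 47.916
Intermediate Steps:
z = 1/7 (z = 2*(1/14) = 1/7 ≈ 0.14286)
I(-3, 6)*(7 + z) = sqrt((-3)**2 + 6**2)*(7 + 1/7) = sqrt(9 + 36)*(50/7) = sqrt(45)*(50/7) = (3*sqrt(5))*(50/7) = 150*sqrt(5)/7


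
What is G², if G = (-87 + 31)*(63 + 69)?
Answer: 54641664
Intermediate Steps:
G = -7392 (G = -56*132 = -7392)
G² = (-7392)² = 54641664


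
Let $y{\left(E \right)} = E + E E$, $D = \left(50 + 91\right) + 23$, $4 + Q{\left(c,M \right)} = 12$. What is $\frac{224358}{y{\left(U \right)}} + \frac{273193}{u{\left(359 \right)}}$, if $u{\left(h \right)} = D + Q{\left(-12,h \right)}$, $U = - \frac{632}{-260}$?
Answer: $\frac{86333320381}{3030124} \approx 28492.0$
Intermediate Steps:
$U = \frac{158}{65}$ ($U = \left(-632\right) \left(- \frac{1}{260}\right) = \frac{158}{65} \approx 2.4308$)
$Q{\left(c,M \right)} = 8$ ($Q{\left(c,M \right)} = -4 + 12 = 8$)
$D = 164$ ($D = 141 + 23 = 164$)
$u{\left(h \right)} = 172$ ($u{\left(h \right)} = 164 + 8 = 172$)
$y{\left(E \right)} = E + E^{2}$
$\frac{224358}{y{\left(U \right)}} + \frac{273193}{u{\left(359 \right)}} = \frac{224358}{\frac{158}{65} \left(1 + \frac{158}{65}\right)} + \frac{273193}{172} = \frac{224358}{\frac{158}{65} \cdot \frac{223}{65}} + 273193 \cdot \frac{1}{172} = \frac{224358}{\frac{35234}{4225}} + \frac{273193}{172} = 224358 \cdot \frac{4225}{35234} + \frac{273193}{172} = \frac{473956275}{17617} + \frac{273193}{172} = \frac{86333320381}{3030124}$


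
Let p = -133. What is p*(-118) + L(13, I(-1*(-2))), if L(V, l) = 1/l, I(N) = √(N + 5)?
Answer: 15694 + √7/7 ≈ 15694.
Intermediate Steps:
I(N) = √(5 + N)
p*(-118) + L(13, I(-1*(-2))) = -133*(-118) + 1/(√(5 - 1*(-2))) = 15694 + 1/(√(5 + 2)) = 15694 + 1/(√7) = 15694 + √7/7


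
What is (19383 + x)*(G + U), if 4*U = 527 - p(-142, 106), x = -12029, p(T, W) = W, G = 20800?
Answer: 307474417/2 ≈ 1.5374e+8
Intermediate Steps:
U = 421/4 (U = (527 - 1*106)/4 = (527 - 106)/4 = (1/4)*421 = 421/4 ≈ 105.25)
(19383 + x)*(G + U) = (19383 - 12029)*(20800 + 421/4) = 7354*(83621/4) = 307474417/2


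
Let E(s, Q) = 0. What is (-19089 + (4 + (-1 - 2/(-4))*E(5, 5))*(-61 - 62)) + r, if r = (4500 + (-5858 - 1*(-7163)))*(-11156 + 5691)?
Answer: -31743906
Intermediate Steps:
r = -31724325 (r = (4500 + (-5858 + 7163))*(-5465) = (4500 + 1305)*(-5465) = 5805*(-5465) = -31724325)
(-19089 + (4 + (-1 - 2/(-4))*E(5, 5))*(-61 - 62)) + r = (-19089 + (4 + (-1 - 2/(-4))*0)*(-61 - 62)) - 31724325 = (-19089 + (4 + (-1 - 2*(-1)/4)*0)*(-123)) - 31724325 = (-19089 + (4 + (-1 - 1*(-½))*0)*(-123)) - 31724325 = (-19089 + (4 + (-1 + ½)*0)*(-123)) - 31724325 = (-19089 + (4 - ½*0)*(-123)) - 31724325 = (-19089 + (4 + 0)*(-123)) - 31724325 = (-19089 + 4*(-123)) - 31724325 = (-19089 - 492) - 31724325 = -19581 - 31724325 = -31743906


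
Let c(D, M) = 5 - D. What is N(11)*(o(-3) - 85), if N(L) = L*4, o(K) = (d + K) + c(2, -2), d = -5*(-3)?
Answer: -3080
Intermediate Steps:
d = 15
o(K) = 18 + K (o(K) = (15 + K) + (5 - 1*2) = (15 + K) + (5 - 2) = (15 + K) + 3 = 18 + K)
N(L) = 4*L
N(11)*(o(-3) - 85) = (4*11)*((18 - 3) - 85) = 44*(15 - 85) = 44*(-70) = -3080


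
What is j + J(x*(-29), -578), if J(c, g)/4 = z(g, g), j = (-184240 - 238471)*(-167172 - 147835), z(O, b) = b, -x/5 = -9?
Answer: 133156921665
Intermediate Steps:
x = 45 (x = -5*(-9) = 45)
j = 133156923977 (j = -422711*(-315007) = 133156923977)
J(c, g) = 4*g
j + J(x*(-29), -578) = 133156923977 + 4*(-578) = 133156923977 - 2312 = 133156921665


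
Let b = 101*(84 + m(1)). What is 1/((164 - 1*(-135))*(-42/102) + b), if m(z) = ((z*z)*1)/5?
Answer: 85/712392 ≈ 0.00011932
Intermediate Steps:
m(z) = z²/5 (m(z) = (z²*1)*(⅕) = z²*(⅕) = z²/5)
b = 42521/5 (b = 101*(84 + (⅕)*1²) = 101*(84 + (⅕)*1) = 101*(84 + ⅕) = 101*(421/5) = 42521/5 ≈ 8504.2)
1/((164 - 1*(-135))*(-42/102) + b) = 1/((164 - 1*(-135))*(-42/102) + 42521/5) = 1/((164 + 135)*(-42*1/102) + 42521/5) = 1/(299*(-7/17) + 42521/5) = 1/(-2093/17 + 42521/5) = 1/(712392/85) = 85/712392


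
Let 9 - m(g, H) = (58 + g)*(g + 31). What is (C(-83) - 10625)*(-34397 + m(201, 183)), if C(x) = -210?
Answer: 1023647460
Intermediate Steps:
m(g, H) = 9 - (31 + g)*(58 + g) (m(g, H) = 9 - (58 + g)*(g + 31) = 9 - (58 + g)*(31 + g) = 9 - (31 + g)*(58 + g))
(C(-83) - 10625)*(-34397 + m(201, 183)) = (-210 - 10625)*(-34397 + (-1789 - 1*201**2 - 89*201)) = -10835*(-34397 + (-1789 - 1*40401 - 17889)) = -10835*(-34397 + (-1789 - 40401 - 17889)) = -10835*(-34397 - 60079) = -10835*(-94476) = 1023647460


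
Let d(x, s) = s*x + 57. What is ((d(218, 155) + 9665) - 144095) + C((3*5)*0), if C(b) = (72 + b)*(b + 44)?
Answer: -97415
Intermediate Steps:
d(x, s) = 57 + s*x
C(b) = (44 + b)*(72 + b) (C(b) = (72 + b)*(44 + b) = (44 + b)*(72 + b))
((d(218, 155) + 9665) - 144095) + C((3*5)*0) = (((57 + 155*218) + 9665) - 144095) + (3168 + ((3*5)*0)² + 116*((3*5)*0)) = (((57 + 33790) + 9665) - 144095) + (3168 + (15*0)² + 116*(15*0)) = ((33847 + 9665) - 144095) + (3168 + 0² + 116*0) = (43512 - 144095) + (3168 + 0 + 0) = -100583 + 3168 = -97415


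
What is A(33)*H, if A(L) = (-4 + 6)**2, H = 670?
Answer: 2680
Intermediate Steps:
A(L) = 4 (A(L) = 2**2 = 4)
A(33)*H = 4*670 = 2680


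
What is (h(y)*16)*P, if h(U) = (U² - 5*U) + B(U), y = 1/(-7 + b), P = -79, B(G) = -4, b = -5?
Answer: 40685/9 ≈ 4520.6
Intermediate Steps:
y = -1/12 (y = 1/(-7 - 5) = 1/(-12) = -1/12 ≈ -0.083333)
h(U) = -4 + U² - 5*U (h(U) = (U² - 5*U) - 4 = -4 + U² - 5*U)
(h(y)*16)*P = ((-4 + (-1/12)² - 5*(-1/12))*16)*(-79) = ((-4 + 1/144 + 5/12)*16)*(-79) = -515/144*16*(-79) = -515/9*(-79) = 40685/9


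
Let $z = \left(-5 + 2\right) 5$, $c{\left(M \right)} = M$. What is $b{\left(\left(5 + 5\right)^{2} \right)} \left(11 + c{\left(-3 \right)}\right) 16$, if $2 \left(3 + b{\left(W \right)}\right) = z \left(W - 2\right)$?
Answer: $-94464$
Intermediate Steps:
$z = -15$ ($z = \left(-3\right) 5 = -15$)
$b{\left(W \right)} = 12 - \frac{15 W}{2}$ ($b{\left(W \right)} = -3 + \frac{\left(-15\right) \left(W - 2\right)}{2} = -3 + \frac{\left(-15\right) \left(-2 + W\right)}{2} = -3 + \frac{30 - 15 W}{2} = -3 - \left(-15 + \frac{15 W}{2}\right) = 12 - \frac{15 W}{2}$)
$b{\left(\left(5 + 5\right)^{2} \right)} \left(11 + c{\left(-3 \right)}\right) 16 = \left(12 - \frac{15 \left(5 + 5\right)^{2}}{2}\right) \left(11 - 3\right) 16 = \left(12 - \frac{15 \cdot 10^{2}}{2}\right) 8 \cdot 16 = \left(12 - 750\right) 8 \cdot 16 = \left(-738\right) 8 \cdot 16 = \left(-5904\right) 16 = -94464$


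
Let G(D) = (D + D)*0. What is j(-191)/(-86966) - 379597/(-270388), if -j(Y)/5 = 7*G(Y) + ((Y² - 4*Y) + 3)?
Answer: 41684546911/11757281404 ≈ 3.5454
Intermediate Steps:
G(D) = 0 (G(D) = (2*D)*0 = 0)
j(Y) = -15 - 5*Y² + 20*Y (j(Y) = -5*(7*0 + ((Y² - 4*Y) + 3)) = -5*(0 + (3 + Y² - 4*Y)) = -5*(3 + Y² - 4*Y) = -15 - 5*Y² + 20*Y)
j(-191)/(-86966) - 379597/(-270388) = (-15 - 5*(-191)² + 20*(-191))/(-86966) - 379597/(-270388) = (-15 - 5*36481 - 3820)*(-1/86966) - 379597*(-1/270388) = (-15 - 182405 - 3820)*(-1/86966) + 379597/270388 = -186240*(-1/86966) + 379597/270388 = 93120/43483 + 379597/270388 = 41684546911/11757281404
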